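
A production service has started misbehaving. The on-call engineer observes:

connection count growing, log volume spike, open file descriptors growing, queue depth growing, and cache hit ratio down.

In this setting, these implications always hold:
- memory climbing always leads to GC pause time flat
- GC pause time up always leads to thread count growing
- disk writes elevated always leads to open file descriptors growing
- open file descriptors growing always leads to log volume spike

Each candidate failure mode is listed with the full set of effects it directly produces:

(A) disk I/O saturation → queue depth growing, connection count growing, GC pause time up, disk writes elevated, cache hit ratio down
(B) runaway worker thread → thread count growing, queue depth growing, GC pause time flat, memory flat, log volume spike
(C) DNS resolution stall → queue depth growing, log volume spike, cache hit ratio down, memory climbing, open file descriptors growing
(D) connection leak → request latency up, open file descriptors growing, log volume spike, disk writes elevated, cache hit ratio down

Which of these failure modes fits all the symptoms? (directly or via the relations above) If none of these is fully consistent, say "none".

For each candidate, compare predicted effects to what was observed:
(A) disk I/O saturation — accounts for every observation (log volume spike via disk writes elevated → open file descriptors growing → log volume spike)
(B) runaway worker thread — does not account for connection count growing, open file descriptors growing, cache hit ratio down
(C) DNS resolution stall — connection count growing miss; log volume spike match; open file descriptors growing match; queue depth growing match; cache hit ratio down match
(D) connection leak — does not account for connection count growing, queue depth growing
Only (A) is consistent with every observation.

A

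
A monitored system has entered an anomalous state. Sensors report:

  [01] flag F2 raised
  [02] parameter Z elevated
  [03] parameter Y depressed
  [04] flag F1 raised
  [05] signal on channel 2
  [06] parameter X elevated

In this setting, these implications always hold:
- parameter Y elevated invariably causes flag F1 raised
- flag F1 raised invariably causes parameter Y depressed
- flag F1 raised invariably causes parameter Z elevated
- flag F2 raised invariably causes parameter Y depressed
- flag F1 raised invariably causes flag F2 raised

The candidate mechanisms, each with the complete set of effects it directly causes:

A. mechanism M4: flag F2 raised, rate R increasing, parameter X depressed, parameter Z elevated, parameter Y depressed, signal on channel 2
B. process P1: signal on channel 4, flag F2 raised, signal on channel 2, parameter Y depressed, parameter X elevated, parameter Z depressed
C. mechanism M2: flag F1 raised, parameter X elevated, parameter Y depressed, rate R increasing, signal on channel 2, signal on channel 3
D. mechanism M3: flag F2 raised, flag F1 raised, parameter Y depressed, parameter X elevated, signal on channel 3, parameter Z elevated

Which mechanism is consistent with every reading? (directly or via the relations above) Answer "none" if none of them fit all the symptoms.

C

For each candidate, compare predicted effects to what was observed:
(A) mechanism M4 — flag F2 raised +; parameter Z elevated +; parameter Y depressed +; flag F1 raised -; signal on channel 2 +; parameter X elevated -
(B) process P1 — flag F2 raised +; parameter Z elevated -; parameter Y depressed +; flag F1 raised -; signal on channel 2 +; parameter X elevated +
(C) mechanism M2 — flag F2 raised + (through flag F1 raised → flag F2 raised); parameter Z elevated + (through flag F1 raised → parameter Z elevated); parameter Y depressed +; flag F1 raised +; signal on channel 2 +; parameter X elevated +
(D) mechanism M3 — does not account for signal on channel 2
Only (C) is consistent with every observation.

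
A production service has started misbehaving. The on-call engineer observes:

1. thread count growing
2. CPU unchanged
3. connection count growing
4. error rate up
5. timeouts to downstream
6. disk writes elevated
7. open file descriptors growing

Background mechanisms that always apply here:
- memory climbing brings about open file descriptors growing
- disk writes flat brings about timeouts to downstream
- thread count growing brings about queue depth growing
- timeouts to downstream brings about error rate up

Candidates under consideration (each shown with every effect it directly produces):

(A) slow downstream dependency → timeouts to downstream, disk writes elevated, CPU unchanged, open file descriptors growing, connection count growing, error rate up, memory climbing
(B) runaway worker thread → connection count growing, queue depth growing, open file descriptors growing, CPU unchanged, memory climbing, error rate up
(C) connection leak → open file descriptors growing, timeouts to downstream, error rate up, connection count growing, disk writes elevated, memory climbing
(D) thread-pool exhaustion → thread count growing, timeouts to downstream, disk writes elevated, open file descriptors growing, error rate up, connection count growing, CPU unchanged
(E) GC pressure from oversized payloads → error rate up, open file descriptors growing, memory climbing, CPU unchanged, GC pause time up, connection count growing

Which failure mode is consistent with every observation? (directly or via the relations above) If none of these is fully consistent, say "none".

Testing each hypothesis:
(A) slow downstream dependency — does not account for thread count growing
(B) runaway worker thread — thread count growing -; CPU unchanged +; connection count growing +; error rate up +; timeouts to downstream -; disk writes elevated -; open file descriptors growing +
(C) connection leak — thread count growing -; CPU unchanged -; connection count growing +; error rate up +; timeouts to downstream +; disk writes elevated +; open file descriptors growing +
(D) thread-pool exhaustion — thread count growing +; CPU unchanged +; connection count growing +; error rate up +; timeouts to downstream +; disk writes elevated +; open file descriptors growing +
(E) GC pressure from oversized payloads — thread count growing -; CPU unchanged +; connection count growing +; error rate up +; timeouts to downstream -; disk writes elevated -; open file descriptors growing +
Only (D) is consistent with every observation.

D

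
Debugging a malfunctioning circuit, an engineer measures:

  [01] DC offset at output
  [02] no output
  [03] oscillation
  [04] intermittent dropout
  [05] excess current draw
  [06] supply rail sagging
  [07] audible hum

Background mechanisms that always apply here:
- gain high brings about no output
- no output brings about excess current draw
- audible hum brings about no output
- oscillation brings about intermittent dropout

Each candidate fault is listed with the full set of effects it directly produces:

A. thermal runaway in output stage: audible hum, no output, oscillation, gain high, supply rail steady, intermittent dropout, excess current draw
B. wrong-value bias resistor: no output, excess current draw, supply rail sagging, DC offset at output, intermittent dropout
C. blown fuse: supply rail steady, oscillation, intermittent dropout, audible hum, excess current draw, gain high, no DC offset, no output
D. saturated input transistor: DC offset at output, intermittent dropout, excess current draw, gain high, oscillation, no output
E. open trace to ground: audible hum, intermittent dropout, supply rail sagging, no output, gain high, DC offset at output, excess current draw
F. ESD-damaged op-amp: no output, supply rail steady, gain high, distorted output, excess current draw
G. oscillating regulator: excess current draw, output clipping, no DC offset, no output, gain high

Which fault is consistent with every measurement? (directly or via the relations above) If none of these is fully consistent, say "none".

none

Per-candidate check:
(A) thermal runaway in output stage — fails on DC offset at output, supply rail sagging (predicts supply rail steady, not supply rail sagging)
(B) wrong-value bias resistor — DC offset at output +; no output +; oscillation -; intermittent dropout +; excess current draw +; supply rail sagging +; audible hum -
(C) blown fuse — DC offset at output -; no output +; oscillation +; intermittent dropout +; excess current draw +; supply rail sagging -; audible hum +
(D) saturated input transistor — DC offset at output +; no output +; oscillation +; intermittent dropout +; excess current draw +; supply rail sagging -; audible hum -
(E) open trace to ground — DC offset at output +; no output +; oscillation -; intermittent dropout +; excess current draw +; supply rail sagging +; audible hum +
(F) ESD-damaged op-amp — fails on DC offset at output, oscillation, intermittent dropout, supply rail sagging, audible hum (predicts supply rail steady, not supply rail sagging)
(G) oscillating regulator — fails on DC offset at output, oscillation, intermittent dropout, supply rail sagging, audible hum (predicts no DC offset, not DC offset at output)
None of the listed candidates fits everything.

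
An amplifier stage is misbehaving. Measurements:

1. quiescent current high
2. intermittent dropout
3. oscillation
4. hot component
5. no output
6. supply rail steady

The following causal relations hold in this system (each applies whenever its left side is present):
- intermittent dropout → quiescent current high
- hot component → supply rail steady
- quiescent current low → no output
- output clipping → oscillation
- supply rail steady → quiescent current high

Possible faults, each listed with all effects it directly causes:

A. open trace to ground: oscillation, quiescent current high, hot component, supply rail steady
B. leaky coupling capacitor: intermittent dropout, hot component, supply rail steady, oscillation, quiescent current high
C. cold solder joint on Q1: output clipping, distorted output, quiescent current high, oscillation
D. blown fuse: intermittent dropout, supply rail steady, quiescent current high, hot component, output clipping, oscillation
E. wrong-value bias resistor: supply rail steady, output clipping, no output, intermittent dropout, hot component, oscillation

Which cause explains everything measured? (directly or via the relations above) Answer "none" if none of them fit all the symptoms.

For each candidate, compare predicted effects to what was observed:
(A) open trace to ground — quiescent current high +; intermittent dropout -; oscillation +; hot component +; no output -; supply rail steady +
(B) leaky coupling capacitor — quiescent current high +; intermittent dropout +; oscillation +; hot component +; no output -; supply rail steady +
(C) cold solder joint on Q1 — quiescent current high +; intermittent dropout -; oscillation +; hot component -; no output -; supply rail steady -
(D) blown fuse — does not account for no output
(E) wrong-value bias resistor — accounts for every observation (quiescent current high by supply rail steady → quiescent current high)
(E) is the only candidate with no mismatches.

E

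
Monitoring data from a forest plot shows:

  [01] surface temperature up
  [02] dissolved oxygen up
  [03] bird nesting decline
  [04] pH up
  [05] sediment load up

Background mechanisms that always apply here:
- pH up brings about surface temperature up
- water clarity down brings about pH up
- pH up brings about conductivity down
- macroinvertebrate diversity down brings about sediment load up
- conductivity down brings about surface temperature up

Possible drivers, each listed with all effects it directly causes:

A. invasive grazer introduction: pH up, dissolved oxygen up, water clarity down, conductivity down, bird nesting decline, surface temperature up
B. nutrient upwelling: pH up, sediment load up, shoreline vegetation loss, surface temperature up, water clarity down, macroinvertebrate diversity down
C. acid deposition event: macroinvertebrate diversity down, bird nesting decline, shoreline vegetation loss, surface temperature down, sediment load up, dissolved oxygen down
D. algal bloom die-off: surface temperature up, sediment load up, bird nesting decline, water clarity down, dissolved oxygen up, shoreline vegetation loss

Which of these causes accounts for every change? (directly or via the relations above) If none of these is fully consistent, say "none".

Testing each hypothesis:
(A) invasive grazer introduction — does not account for sediment load up
(B) nutrient upwelling — surface temperature up match; dissolved oxygen up miss; bird nesting decline miss; pH up match; sediment load up match
(C) acid deposition event — surface temperature up miss; dissolved oxygen up miss; bird nesting decline match; pH up miss; sediment load up match
(D) algal bloom die-off — accounts for every observation (pH up via water clarity down → pH up)
(D) alone accounts for all the evidence.

D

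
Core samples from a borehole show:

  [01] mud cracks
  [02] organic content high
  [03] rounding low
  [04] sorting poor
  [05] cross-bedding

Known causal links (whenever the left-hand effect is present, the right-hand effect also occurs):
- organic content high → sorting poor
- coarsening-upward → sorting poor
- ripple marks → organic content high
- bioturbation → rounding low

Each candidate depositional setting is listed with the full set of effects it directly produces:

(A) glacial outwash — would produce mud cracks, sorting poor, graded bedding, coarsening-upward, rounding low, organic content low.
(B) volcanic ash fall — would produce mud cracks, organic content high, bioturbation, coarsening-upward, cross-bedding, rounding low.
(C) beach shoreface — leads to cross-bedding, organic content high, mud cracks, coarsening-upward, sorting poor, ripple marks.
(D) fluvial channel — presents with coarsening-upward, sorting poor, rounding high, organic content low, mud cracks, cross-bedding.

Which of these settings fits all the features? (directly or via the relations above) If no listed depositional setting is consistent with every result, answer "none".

For each candidate, compare predicted effects to what was observed:
(A) glacial outwash — fails on organic content high, cross-bedding (predicts organic content low, not organic content high)
(B) volcanic ash fall — mud cracks +; organic content high +; rounding low +; sorting poor + (via coarsening-upward → sorting poor); cross-bedding +
(C) beach shoreface — mud cracks +; organic content high +; rounding low -; sorting poor +; cross-bedding +
(D) fluvial channel — mud cracks +; organic content high -; rounding low -; sorting poor +; cross-bedding +
(B) is the only candidate with no mismatches.

B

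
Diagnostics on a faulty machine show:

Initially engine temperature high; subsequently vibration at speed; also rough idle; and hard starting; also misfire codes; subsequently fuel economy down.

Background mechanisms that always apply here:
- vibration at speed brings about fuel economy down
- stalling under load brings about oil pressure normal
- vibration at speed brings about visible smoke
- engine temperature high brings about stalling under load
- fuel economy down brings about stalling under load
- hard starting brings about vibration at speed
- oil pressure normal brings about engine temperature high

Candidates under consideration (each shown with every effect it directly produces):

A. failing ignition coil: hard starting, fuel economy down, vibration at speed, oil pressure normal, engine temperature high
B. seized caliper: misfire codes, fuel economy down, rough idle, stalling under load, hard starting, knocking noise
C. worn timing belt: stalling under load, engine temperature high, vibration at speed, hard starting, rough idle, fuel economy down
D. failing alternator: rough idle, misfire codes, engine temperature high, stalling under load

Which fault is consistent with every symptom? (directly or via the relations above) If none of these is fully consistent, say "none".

For each candidate, compare predicted effects to what was observed:
(A) failing ignition coil — engine temperature high ✓; vibration at speed ✓; rough idle ✗; hard starting ✓; misfire codes ✗; fuel economy down ✓
(B) seized caliper — accounts for every observation (engine temperature high by stalling under load → oil pressure normal → engine temperature high)
(C) worn timing belt — engine temperature high ✓; vibration at speed ✓; rough idle ✓; hard starting ✓; misfire codes ✗; fuel economy down ✓
(D) failing alternator — engine temperature high ✓; vibration at speed ✗; rough idle ✓; hard starting ✗; misfire codes ✓; fuel economy down ✗
(B) alone accounts for all the evidence.

B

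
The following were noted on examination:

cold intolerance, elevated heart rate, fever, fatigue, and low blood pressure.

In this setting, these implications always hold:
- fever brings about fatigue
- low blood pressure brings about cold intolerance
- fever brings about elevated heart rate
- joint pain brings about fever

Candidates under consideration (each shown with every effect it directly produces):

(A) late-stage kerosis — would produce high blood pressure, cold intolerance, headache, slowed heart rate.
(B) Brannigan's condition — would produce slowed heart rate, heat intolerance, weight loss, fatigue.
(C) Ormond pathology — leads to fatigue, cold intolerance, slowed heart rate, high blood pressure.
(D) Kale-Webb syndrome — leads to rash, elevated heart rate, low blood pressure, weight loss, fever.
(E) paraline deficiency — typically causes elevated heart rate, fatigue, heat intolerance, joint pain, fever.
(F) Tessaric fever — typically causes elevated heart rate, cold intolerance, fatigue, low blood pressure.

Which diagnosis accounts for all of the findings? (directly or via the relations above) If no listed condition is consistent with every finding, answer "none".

For each candidate, compare predicted effects to what was observed:
(A) late-stage kerosis — cold intolerance yes; elevated heart rate NO; fever NO; fatigue NO; low blood pressure NO
(B) Brannigan's condition — cold intolerance NO; elevated heart rate NO; fever NO; fatigue yes; low blood pressure NO
(C) Ormond pathology — cold intolerance yes; elevated heart rate NO; fever NO; fatigue yes; low blood pressure NO
(D) Kale-Webb syndrome — accounts for every observation (cold intolerance by low blood pressure → cold intolerance)
(E) paraline deficiency — fails on cold intolerance, low blood pressure (predicts heat intolerance, not cold intolerance)
(F) Tessaric fever — does not account for fever
Only (D) is consistent with every observation.

D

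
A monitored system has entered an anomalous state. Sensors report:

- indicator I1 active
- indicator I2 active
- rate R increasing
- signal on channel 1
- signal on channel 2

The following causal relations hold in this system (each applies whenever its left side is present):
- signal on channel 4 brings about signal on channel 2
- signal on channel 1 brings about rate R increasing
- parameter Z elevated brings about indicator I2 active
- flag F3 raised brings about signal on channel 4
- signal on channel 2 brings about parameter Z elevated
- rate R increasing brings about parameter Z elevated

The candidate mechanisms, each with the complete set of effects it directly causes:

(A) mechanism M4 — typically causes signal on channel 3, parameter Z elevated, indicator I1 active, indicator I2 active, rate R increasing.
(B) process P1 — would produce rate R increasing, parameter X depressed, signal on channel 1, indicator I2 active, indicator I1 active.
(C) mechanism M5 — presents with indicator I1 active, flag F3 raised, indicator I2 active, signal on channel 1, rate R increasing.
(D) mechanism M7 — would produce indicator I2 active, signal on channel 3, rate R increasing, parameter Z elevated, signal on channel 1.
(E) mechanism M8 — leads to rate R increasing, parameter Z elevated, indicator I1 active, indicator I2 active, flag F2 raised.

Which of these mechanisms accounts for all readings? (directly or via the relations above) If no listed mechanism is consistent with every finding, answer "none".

Per-candidate check:
(A) mechanism M4 — does not account for signal on channel 1, signal on channel 2
(B) process P1 — does not account for signal on channel 2
(C) mechanism M5 — accounts for every observation (signal on channel 2 through flag F3 raised → signal on channel 4 → signal on channel 2)
(D) mechanism M7 — indicator I1 active miss; indicator I2 active match; rate R increasing match; signal on channel 1 match; signal on channel 2 miss
(E) mechanism M8 — does not account for signal on channel 1, signal on channel 2
(C) is the only candidate with no mismatches.

C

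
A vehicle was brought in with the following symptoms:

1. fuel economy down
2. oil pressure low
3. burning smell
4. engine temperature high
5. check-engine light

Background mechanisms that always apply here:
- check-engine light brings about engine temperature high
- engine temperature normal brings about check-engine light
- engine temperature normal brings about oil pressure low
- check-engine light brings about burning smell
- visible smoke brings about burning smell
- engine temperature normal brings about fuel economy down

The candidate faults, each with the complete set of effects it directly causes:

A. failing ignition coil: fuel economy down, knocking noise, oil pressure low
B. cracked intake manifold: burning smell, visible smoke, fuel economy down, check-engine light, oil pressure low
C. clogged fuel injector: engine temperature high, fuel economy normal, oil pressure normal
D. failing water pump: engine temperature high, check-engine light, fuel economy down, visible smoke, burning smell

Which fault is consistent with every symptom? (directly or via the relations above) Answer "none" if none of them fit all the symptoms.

B

For each candidate, compare predicted effects to what was observed:
(A) failing ignition coil — fuel economy down ✓; oil pressure low ✓; burning smell ✗; engine temperature high ✗; check-engine light ✗
(B) cracked intake manifold — accounts for every observation (engine temperature high via check-engine light → engine temperature high)
(C) clogged fuel injector — fuel economy down ✗; oil pressure low ✗; burning smell ✗; engine temperature high ✓; check-engine light ✗
(D) failing water pump — does not account for oil pressure low
(B) alone accounts for all the evidence.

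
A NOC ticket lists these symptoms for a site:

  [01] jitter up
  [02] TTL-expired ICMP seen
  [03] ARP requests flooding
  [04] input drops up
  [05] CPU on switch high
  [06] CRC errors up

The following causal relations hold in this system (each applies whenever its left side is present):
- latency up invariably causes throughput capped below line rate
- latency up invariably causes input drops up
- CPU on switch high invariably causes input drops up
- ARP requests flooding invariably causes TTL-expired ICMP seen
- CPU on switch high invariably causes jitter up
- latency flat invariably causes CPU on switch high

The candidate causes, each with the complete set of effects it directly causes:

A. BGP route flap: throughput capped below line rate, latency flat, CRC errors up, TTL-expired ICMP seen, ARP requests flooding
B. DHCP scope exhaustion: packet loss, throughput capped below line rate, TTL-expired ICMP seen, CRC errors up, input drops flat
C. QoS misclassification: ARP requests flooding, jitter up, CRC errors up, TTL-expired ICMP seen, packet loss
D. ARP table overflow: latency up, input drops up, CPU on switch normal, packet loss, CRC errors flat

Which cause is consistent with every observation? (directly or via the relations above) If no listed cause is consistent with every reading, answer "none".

Per-candidate check:
(A) BGP route flap — jitter up ✓ (through latency flat → CPU on switch high → jitter up); TTL-expired ICMP seen ✓; ARP requests flooding ✓; input drops up ✓ (through latency flat → CPU on switch high → input drops up); CPU on switch high ✓ (through latency flat → CPU on switch high); CRC errors up ✓
(B) DHCP scope exhaustion — jitter up ✗; TTL-expired ICMP seen ✓; ARP requests flooding ✗; input drops up ✗; CPU on switch high ✗; CRC errors up ✓
(C) QoS misclassification — does not account for input drops up, CPU on switch high
(D) ARP table overflow — fails on jitter up, TTL-expired ICMP seen, ARP requests flooding, CPU on switch high, CRC errors up (predicts CPU on switch normal, not CPU on switch high; predicts CRC errors flat, not CRC errors up)
Only (A) is consistent with every observation.

A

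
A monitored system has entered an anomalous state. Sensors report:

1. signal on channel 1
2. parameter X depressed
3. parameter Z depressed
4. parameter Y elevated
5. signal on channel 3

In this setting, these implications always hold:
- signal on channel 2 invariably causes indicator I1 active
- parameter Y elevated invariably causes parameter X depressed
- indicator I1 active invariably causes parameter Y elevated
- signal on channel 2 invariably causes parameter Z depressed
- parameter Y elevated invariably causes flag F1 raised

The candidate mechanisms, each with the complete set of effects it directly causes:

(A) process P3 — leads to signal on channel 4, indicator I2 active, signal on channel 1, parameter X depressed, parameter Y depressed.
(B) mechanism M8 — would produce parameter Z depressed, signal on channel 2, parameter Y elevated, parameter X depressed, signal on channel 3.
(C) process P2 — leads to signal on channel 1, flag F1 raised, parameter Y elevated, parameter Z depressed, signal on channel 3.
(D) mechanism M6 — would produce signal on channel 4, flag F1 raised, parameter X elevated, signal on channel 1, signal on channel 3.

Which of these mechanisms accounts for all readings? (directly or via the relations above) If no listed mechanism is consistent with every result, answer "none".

C

Testing each hypothesis:
(A) process P3 — fails on parameter Z depressed, parameter Y elevated, signal on channel 3 (predicts parameter Y depressed, not parameter Y elevated)
(B) mechanism M8 — signal on channel 1 miss; parameter X depressed match; parameter Z depressed match; parameter Y elevated match; signal on channel 3 match
(C) process P2 — signal on channel 1 match; parameter X depressed match (through parameter Y elevated → parameter X depressed); parameter Z depressed match; parameter Y elevated match; signal on channel 3 match
(D) mechanism M6 — fails on parameter X depressed, parameter Z depressed, parameter Y elevated (predicts parameter X elevated, not parameter X depressed)
Only (C) is consistent with every observation.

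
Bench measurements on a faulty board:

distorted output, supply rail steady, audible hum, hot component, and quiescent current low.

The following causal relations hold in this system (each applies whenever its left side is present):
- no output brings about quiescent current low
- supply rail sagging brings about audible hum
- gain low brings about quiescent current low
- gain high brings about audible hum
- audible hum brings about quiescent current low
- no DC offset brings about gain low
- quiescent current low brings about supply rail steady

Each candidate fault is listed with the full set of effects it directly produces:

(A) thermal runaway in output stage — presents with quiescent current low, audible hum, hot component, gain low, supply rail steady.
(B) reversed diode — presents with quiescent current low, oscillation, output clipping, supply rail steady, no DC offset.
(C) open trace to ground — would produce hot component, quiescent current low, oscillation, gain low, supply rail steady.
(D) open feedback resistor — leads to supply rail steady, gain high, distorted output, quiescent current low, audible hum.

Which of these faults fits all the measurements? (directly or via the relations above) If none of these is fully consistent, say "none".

Per-candidate check:
(A) thermal runaway in output stage — distorted output -; supply rail steady +; audible hum +; hot component +; quiescent current low +
(B) reversed diode — distorted output -; supply rail steady +; audible hum -; hot component -; quiescent current low +
(C) open trace to ground — distorted output -; supply rail steady +; audible hum -; hot component +; quiescent current low +
(D) open feedback resistor — distorted output +; supply rail steady +; audible hum +; hot component -; quiescent current low +
No candidate is consistent with all observations.

none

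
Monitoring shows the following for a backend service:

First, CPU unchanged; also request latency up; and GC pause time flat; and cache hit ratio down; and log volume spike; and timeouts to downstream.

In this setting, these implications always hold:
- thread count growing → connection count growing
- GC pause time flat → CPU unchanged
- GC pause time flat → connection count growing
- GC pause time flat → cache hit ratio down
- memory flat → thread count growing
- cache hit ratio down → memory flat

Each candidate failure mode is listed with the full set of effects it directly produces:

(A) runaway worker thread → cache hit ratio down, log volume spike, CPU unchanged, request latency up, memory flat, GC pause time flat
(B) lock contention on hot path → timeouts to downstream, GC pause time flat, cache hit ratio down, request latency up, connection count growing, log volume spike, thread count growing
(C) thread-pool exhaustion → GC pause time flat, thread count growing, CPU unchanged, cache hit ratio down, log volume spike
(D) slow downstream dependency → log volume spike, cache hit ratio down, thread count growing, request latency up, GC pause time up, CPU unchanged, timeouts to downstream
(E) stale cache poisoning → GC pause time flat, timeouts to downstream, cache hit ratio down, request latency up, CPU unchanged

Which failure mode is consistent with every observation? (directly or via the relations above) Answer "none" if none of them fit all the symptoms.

B

Checking each candidate against the observations:
(A) runaway worker thread — does not account for timeouts to downstream
(B) lock contention on hot path — CPU unchanged + (by GC pause time flat → CPU unchanged); request latency up +; GC pause time flat +; cache hit ratio down +; log volume spike +; timeouts to downstream +
(C) thread-pool exhaustion — does not account for request latency up, timeouts to downstream
(D) slow downstream dependency — CPU unchanged +; request latency up +; GC pause time flat -; cache hit ratio down +; log volume spike +; timeouts to downstream +
(E) stale cache poisoning — CPU unchanged +; request latency up +; GC pause time flat +; cache hit ratio down +; log volume spike -; timeouts to downstream +
Only (B) is consistent with every observation.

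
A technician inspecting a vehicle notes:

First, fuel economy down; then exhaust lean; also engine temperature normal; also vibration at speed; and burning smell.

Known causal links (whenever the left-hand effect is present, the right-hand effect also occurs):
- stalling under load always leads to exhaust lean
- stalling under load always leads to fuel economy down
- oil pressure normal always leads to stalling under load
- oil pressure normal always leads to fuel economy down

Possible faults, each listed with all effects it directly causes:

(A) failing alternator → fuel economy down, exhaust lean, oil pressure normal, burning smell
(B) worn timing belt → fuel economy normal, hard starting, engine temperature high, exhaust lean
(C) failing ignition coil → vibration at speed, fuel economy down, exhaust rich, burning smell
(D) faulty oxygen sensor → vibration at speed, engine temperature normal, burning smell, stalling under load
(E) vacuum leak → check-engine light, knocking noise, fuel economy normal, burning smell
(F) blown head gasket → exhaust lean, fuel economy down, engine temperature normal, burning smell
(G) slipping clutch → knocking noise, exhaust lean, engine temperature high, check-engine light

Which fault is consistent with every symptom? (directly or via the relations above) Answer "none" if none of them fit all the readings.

D

For each candidate, compare predicted effects to what was observed:
(A) failing alternator — fuel economy down +; exhaust lean +; engine temperature normal -; vibration at speed -; burning smell +
(B) worn timing belt — fails on fuel economy down, engine temperature normal, vibration at speed, burning smell (predicts fuel economy normal, not fuel economy down; predicts engine temperature high, not engine temperature normal)
(C) failing ignition coil — fails on exhaust lean, engine temperature normal (predicts exhaust rich, not exhaust lean)
(D) faulty oxygen sensor — fuel economy down + (via stalling under load → fuel economy down); exhaust lean + (via stalling under load → exhaust lean); engine temperature normal +; vibration at speed +; burning smell +
(E) vacuum leak — fails on fuel economy down, exhaust lean, engine temperature normal, vibration at speed (predicts fuel economy normal, not fuel economy down)
(F) blown head gasket — fuel economy down +; exhaust lean +; engine temperature normal +; vibration at speed -; burning smell +
(G) slipping clutch — fuel economy down -; exhaust lean +; engine temperature normal -; vibration at speed -; burning smell -
Only (D) is consistent with every observation.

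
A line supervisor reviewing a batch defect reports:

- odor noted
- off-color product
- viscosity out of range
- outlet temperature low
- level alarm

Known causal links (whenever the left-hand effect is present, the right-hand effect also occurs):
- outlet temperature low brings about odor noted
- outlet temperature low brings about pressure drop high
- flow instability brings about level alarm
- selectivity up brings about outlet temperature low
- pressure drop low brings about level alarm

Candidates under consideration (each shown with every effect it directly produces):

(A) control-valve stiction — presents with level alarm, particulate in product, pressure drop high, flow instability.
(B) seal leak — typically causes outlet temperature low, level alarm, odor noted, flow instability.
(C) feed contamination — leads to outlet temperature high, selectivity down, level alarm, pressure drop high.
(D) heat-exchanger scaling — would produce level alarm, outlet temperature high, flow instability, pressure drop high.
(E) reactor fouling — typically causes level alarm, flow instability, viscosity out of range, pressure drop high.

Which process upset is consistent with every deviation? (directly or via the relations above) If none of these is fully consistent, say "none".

none

Checking each candidate against the observations:
(A) control-valve stiction — does not account for odor noted, off-color product, viscosity out of range, outlet temperature low
(B) seal leak — does not account for off-color product, viscosity out of range
(C) feed contamination — fails on odor noted, off-color product, viscosity out of range, outlet temperature low (predicts outlet temperature high, not outlet temperature low)
(D) heat-exchanger scaling — odor noted -; off-color product -; viscosity out of range -; outlet temperature low -; level alarm +
(E) reactor fouling — odor noted -; off-color product -; viscosity out of range +; outlet temperature low -; level alarm +
No candidate is consistent with all observations.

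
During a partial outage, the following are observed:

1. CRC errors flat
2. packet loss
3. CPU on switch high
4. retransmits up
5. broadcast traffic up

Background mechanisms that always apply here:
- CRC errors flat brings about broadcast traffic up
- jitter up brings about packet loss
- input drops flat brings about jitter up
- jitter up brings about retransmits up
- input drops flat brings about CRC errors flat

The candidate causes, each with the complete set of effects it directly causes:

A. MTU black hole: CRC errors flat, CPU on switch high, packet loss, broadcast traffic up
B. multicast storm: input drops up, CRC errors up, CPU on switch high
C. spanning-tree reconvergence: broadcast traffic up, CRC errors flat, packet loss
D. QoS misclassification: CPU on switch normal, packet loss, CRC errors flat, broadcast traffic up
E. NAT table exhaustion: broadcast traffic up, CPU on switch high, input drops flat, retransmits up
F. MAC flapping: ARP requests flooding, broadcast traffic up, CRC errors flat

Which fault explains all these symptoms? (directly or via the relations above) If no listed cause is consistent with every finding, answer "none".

Checking each candidate against the observations:
(A) MTU black hole — CRC errors flat ✓; packet loss ✓; CPU on switch high ✓; retransmits up ✗; broadcast traffic up ✓
(B) multicast storm — CRC errors flat ✗; packet loss ✗; CPU on switch high ✓; retransmits up ✗; broadcast traffic up ✗
(C) spanning-tree reconvergence — does not account for CPU on switch high, retransmits up
(D) QoS misclassification — fails on CPU on switch high, retransmits up (predicts CPU on switch normal, not CPU on switch high)
(E) NAT table exhaustion — accounts for every observation (CRC errors flat via input drops flat → CRC errors flat)
(F) MAC flapping — does not account for packet loss, CPU on switch high, retransmits up
(E) is the only candidate with no mismatches.

E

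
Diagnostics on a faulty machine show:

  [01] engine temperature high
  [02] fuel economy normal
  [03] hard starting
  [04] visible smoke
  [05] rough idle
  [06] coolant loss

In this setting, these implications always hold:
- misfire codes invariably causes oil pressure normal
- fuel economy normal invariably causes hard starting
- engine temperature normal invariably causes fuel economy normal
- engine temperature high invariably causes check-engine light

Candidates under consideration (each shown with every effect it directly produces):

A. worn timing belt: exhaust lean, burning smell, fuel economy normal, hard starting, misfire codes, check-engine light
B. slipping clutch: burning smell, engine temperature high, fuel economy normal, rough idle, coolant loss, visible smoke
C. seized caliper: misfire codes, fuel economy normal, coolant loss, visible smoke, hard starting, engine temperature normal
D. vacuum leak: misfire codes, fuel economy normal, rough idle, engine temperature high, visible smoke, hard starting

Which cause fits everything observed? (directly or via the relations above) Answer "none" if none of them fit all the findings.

Testing each hypothesis:
(A) worn timing belt — engine temperature high -; fuel economy normal +; hard starting +; visible smoke -; rough idle -; coolant loss -
(B) slipping clutch — engine temperature high +; fuel economy normal +; hard starting + (via fuel economy normal → hard starting); visible smoke +; rough idle +; coolant loss +
(C) seized caliper — engine temperature high -; fuel economy normal +; hard starting +; visible smoke +; rough idle -; coolant loss +
(D) vacuum leak — engine temperature high +; fuel economy normal +; hard starting +; visible smoke +; rough idle +; coolant loss -
Only (B) is consistent with every observation.

B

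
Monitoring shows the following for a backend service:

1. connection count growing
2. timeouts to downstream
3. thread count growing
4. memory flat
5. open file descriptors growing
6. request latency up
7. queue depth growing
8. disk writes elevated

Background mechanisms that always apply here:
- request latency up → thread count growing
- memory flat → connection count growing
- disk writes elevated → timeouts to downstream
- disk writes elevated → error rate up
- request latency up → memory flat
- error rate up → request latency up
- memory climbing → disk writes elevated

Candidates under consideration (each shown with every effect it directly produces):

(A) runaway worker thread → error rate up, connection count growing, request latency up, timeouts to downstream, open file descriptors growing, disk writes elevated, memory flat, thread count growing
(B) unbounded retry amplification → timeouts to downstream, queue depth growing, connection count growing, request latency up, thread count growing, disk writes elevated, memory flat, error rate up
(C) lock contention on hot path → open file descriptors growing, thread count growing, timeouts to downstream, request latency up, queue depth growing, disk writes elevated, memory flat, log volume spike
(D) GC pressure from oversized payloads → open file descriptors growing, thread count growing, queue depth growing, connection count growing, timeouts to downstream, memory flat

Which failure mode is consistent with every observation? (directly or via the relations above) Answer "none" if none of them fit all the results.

C

Per-candidate check:
(A) runaway worker thread — connection count growing yes; timeouts to downstream yes; thread count growing yes; memory flat yes; open file descriptors growing yes; request latency up yes; queue depth growing NO; disk writes elevated yes
(B) unbounded retry amplification — does not account for open file descriptors growing
(C) lock contention on hot path — accounts for every observation (connection count growing through memory flat → connection count growing)
(D) GC pressure from oversized payloads — does not account for request latency up, disk writes elevated
(C) is the only candidate with no mismatches.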